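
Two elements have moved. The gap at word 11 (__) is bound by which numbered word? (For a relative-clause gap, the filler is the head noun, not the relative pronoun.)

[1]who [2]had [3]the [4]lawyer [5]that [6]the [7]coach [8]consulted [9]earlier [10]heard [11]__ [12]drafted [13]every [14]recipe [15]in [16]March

The marked gap is the subject of "drafted".
Its filler is the fronted wh-phrase "who", at word 1.
(The other dependency links word 4 to a gap after word 8.)

1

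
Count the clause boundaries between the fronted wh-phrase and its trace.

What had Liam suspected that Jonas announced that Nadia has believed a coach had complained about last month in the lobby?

"what" is extracted from the PP object of "complained".
Boundaries crossed, outermost first: [that], [that], [Ø] — 3 in total.

3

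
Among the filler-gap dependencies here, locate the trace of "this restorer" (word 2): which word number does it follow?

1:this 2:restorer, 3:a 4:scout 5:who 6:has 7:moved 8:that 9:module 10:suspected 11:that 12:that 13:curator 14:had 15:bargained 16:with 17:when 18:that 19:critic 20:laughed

16

The displaced element is "this restorer" (word 2).
It is linked across 1 clause boundary (that).
It functions as the object of the preposition "with" of "bargained", so the gap sits immediately after word 16 ("with").
Base order: A scout who has moved that module suspected that that curator had bargained with this restorer when that critic laughed.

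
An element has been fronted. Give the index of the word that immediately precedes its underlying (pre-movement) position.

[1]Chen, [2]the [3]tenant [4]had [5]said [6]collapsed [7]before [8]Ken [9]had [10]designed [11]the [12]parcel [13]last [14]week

5

The displaced element is "Chen" (word 1).
It is linked across 1 clause boundary (Ø).
It functions as the subject of "collapsed", so the gap sits immediately after word 5 ("said").
Base order: The tenant had said Chen collapsed before Ken had designed the parcel last week.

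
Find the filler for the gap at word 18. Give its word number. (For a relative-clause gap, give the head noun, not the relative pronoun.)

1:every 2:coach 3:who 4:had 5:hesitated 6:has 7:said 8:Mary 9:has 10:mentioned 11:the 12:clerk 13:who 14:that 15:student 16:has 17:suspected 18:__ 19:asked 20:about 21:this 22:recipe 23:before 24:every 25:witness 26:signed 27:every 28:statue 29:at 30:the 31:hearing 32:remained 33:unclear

The gap at 18 is the subject of "asked", inside a relative clause.
The relative pronoun is "who" (word 13); it is bound by the head noun immediately before it.
Its filler is the head noun "clerk", at word 12.

12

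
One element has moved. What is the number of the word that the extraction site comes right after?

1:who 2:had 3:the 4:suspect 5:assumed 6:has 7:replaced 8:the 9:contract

The displaced element is "who" (word 1).
It is linked across 1 clause boundary (Ø).
It functions as the subject of "replaced", so the gap sits immediately after word 5 ("assumed").
Base order: The suspect had assumed who has replaced the contract.

5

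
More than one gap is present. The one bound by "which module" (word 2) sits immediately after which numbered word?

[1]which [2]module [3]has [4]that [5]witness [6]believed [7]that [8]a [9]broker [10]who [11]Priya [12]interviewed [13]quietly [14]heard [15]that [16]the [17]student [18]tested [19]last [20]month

18

The displaced element is "which module" (word 2).
It is linked across 2 clause boundaries (that → that).
It functions as the direct object of "tested", so the gap sits immediately after word 18 ("tested").
Base order: That witness has believed that a broker who Priya interviewed quietly heard that the student tested which module last month.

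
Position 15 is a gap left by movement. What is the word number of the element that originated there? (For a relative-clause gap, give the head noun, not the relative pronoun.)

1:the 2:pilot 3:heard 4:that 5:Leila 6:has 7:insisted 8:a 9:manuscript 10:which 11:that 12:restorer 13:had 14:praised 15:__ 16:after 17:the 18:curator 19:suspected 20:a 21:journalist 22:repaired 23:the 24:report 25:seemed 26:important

9

The gap at 15 is the object of "praised", inside a relative clause.
The relative pronoun is "which" (word 10); it is bound by the head noun immediately before it.
Its filler is the head noun "manuscript", at word 9.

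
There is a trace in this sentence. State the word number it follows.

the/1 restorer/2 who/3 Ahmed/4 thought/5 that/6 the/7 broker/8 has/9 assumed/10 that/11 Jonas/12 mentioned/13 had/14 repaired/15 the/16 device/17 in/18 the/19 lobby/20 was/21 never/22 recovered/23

The displaced element is "the restorer" (word 2).
It is linked across 3 clause boundaries (that → that → Ø).
It functions as the subject of "repaired", so the gap sits immediately after word 13 ("mentioned").
Base order: Ahmed thought that the broker has assumed that Jonas mentioned the restorer had repaired the device in the lobby.

13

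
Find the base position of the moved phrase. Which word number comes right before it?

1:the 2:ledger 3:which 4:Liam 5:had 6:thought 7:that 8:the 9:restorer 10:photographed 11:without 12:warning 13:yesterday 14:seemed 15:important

The displaced element is "the ledger" (word 2).
It is linked across 1 clause boundary (that).
It functions as the direct object of "photographed", so the gap sits immediately after word 10 ("photographed").
Base order: Liam had thought that the restorer photographed the ledger without warning yesterday.

10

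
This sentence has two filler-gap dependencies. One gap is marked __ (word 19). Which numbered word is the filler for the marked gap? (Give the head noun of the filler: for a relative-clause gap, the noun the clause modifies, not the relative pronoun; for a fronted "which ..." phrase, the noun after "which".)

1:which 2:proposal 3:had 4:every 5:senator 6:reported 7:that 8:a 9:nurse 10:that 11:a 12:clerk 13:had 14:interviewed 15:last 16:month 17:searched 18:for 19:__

2

The marked gap is the object of the preposition "for" of "searched".
Its filler is the fronted wh-phrase "which proposal", at word 2.
(The other dependency links word 9 to a gap after word 14.)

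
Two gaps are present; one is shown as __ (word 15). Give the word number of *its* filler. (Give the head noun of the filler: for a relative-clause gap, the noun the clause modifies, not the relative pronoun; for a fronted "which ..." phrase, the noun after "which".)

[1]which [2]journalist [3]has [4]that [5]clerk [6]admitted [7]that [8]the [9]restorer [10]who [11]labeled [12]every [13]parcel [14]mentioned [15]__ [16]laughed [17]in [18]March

The marked gap is the subject of "laughed".
Its filler is the fronted wh-phrase "which journalist", at word 2.
(The other dependency links word 9 to a gap after word 10.)

2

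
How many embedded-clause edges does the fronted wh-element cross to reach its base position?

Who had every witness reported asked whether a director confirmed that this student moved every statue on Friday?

1

"who" is extracted from the subject of "asked".
Boundaries crossed, outermost first: [Ø] — 1 in total.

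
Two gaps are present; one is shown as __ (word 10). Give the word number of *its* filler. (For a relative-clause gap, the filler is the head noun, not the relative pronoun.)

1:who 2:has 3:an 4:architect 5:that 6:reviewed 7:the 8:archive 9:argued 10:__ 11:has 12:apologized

The marked gap is the subject of "apologized".
Its filler is the fronted wh-phrase "who", at word 1.
(The other dependency links word 4 to a gap after word 5.)

1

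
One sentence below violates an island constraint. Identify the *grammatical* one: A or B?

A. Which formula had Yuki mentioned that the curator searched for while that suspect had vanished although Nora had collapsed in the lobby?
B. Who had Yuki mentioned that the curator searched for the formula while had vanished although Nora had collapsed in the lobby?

In B, the wh-phrase is extracted from inside an adjunct island (introduced by "while"), which blocks movement.
In A, the extraction path crosses only that-complement boundaries, which are transparent.
So A is grammatical.

A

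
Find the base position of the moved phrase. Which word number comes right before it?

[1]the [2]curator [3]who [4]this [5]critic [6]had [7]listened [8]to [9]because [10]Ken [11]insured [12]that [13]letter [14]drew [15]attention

8

The displaced element is "the curator" (word 2).
It functions as the object of the preposition "to" of "listened", so the gap sits immediately after word 8 ("to").
Base order: This critic had listened to the curator because Ken insured that letter.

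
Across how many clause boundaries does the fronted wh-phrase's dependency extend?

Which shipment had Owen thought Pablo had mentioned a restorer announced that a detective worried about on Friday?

"which shipment" is extracted from the PP object of "worried".
Boundaries crossed, outermost first: [Ø], [Ø], [that] — 3 in total.

3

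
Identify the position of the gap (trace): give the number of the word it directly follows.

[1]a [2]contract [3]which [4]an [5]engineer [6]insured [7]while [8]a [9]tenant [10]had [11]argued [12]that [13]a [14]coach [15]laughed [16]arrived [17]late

The displaced element is "a contract" (word 2).
It functions as the direct object of "insured", so the gap sits immediately after word 6 ("insured").
Base order: An engineer insured a contract while a tenant had argued that a coach laughed.

6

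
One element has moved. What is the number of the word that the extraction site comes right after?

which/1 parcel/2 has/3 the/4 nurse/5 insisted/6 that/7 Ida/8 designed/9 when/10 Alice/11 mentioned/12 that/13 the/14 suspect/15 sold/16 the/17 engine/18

9

The displaced element is "which parcel" (word 2).
It is linked across 1 clause boundary (that).
It functions as the direct object of "designed", so the gap sits immediately after word 9 ("designed").
Base order: The nurse has insisted that Ida designed which parcel when Alice mentioned that the suspect sold the engine.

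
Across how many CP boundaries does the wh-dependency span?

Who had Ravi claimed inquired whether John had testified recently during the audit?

1

"who" is extracted from the subject of "inquired".
Boundaries crossed, outermost first: [Ø] — 1 in total.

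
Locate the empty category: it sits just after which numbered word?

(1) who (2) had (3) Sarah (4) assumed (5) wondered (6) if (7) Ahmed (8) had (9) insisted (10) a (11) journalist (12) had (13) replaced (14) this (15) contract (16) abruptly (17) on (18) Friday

The displaced element is "who" (word 1).
It is linked across 1 clause boundary (Ø).
It functions as the subject of "wondered", so the gap sits immediately after word 4 ("assumed").
Base order: Sarah had assumed that who wondered if Ahmed had insisted a journalist had replaced this contract abruptly on Friday.

4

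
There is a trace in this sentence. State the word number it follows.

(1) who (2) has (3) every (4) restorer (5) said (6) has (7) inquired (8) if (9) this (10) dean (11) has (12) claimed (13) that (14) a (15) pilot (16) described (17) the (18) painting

The displaced element is "who" (word 1).
It is linked across 1 clause boundary (Ø).
It functions as the subject of "inquired", so the gap sits immediately after word 5 ("said").
Base order: Every restorer has said who has inquired if this dean has claimed that a pilot described the painting.

5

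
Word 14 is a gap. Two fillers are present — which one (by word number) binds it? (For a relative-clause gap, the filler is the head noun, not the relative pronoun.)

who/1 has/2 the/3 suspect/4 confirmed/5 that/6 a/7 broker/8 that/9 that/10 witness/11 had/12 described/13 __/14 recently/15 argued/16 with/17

8

The marked gap is inside the relative clause, the direct object of "described".
Its filler is the head noun "broker" (via "that"), at word 8.
(The other dependency links word 1 to a gap after word 17.)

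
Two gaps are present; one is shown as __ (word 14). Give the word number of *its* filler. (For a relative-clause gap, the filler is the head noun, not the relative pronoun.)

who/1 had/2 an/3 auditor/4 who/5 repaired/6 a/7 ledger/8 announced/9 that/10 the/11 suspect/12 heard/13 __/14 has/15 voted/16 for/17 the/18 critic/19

1

The marked gap is the subject of "voted".
Its filler is the fronted wh-phrase "who", at word 1.
(The other dependency links word 4 to a gap after word 5.)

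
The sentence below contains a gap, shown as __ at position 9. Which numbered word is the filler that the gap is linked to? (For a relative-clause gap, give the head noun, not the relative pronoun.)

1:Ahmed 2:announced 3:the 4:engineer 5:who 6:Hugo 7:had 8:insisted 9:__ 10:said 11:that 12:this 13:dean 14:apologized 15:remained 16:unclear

4

The gap at 9 is the subject of "said", inside a relative clause.
The relative pronoun is "who" (word 5); it is bound by the head noun immediately before it.
Its filler is the head noun "engineer", at word 4.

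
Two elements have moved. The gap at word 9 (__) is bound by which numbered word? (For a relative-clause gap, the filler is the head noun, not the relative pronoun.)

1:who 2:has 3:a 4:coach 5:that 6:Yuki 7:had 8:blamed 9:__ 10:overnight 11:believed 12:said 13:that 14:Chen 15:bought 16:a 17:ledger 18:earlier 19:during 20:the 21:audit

4

The marked gap is inside the relative clause, the direct object of "blamed".
Its filler is the head noun "coach" (via "that"), at word 4.
(The other dependency links word 1 to a gap after word 11.)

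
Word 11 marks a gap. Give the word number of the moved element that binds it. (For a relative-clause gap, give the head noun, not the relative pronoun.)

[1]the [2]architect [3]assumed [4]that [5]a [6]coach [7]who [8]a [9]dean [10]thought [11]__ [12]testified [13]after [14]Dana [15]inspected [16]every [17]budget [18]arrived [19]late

The gap at 11 is the subject of "testified", inside a relative clause.
The relative pronoun is "who" (word 7); it is bound by the head noun immediately before it.
Its filler is the head noun "coach", at word 6.

6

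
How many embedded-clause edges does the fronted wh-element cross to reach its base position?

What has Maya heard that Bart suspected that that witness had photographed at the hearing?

2

"what" is extracted from the object of "photographed".
Boundaries crossed, outermost first: [that], [that] — 2 in total.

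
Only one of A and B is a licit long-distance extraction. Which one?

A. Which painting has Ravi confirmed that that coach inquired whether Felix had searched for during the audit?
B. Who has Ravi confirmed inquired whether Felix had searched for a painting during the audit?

In A, the wh-phrase is extracted from inside a wh-island (introduced by "whether"), which blocks movement.
In B, the extraction path crosses only that-complement boundaries, which are transparent.
So B is grammatical.

B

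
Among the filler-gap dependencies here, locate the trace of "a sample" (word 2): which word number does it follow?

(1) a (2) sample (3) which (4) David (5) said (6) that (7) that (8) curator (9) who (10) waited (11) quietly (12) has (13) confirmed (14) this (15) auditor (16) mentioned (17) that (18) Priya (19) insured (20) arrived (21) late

The displaced element is "a sample" (word 2).
It is linked across 3 clause boundaries (that → Ø → that).
It functions as the direct object of "insured", so the gap sits immediately after word 19 ("insured").
Base order: David said that that curator who waited quietly has confirmed this auditor mentioned that Priya insured a sample.

19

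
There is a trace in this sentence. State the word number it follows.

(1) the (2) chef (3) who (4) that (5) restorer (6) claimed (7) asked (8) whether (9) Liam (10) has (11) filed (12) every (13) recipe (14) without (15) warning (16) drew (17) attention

6

The displaced element is "the chef" (word 2).
It is linked across 1 clause boundary (Ø).
It functions as the subject of "asked", so the gap sits immediately after word 6 ("claimed").
Base order: That restorer claimed that the chef asked whether Liam has filed every recipe without warning.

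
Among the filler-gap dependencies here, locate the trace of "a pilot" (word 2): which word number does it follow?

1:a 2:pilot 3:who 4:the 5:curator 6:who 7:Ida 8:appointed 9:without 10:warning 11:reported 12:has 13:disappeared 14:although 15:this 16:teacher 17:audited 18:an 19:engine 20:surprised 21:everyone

The displaced element is "a pilot" (word 2).
It is linked across 1 clause boundary (Ø).
It functions as the subject of "disappeared", so the gap sits immediately after word 11 ("reported").
Base order: The curator who Ida appointed without warning reported that a pilot has disappeared although this teacher audited an engine.

11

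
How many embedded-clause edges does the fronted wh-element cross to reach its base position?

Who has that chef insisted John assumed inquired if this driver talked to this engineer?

2

"who" is extracted from the subject of "inquired".
Boundaries crossed, outermost first: [Ø], [Ø] — 2 in total.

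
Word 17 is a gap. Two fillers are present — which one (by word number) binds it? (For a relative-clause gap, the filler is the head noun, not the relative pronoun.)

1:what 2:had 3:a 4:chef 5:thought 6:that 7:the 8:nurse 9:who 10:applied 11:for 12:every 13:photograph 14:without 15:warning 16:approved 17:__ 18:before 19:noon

The marked gap is the direct object of "approved".
Its filler is the fronted wh-phrase "what", at word 1.
(The other dependency links word 8 to a gap after word 9.)

1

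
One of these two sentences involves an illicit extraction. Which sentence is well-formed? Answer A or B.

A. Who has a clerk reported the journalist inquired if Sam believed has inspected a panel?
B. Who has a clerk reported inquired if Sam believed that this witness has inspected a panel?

B

In A, the wh-phrase is extracted from inside a wh-island (introduced by "if"), which blocks movement.
In B, the extraction path crosses only that-complement boundaries, which are transparent.
So B is grammatical.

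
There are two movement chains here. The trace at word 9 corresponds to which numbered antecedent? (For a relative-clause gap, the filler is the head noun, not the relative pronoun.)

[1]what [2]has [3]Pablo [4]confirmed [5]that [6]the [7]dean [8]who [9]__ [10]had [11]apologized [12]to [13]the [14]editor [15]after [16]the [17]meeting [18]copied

7

The marked gap is inside the relative clause, the subject of "apologized".
Its filler is the head noun "dean" (via "who"), at word 7.
(The other dependency links word 1 to a gap after word 18.)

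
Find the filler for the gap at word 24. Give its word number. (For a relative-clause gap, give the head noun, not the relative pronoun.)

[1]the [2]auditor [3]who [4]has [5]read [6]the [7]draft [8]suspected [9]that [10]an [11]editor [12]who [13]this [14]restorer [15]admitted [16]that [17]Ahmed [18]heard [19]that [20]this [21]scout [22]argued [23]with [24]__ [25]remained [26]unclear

11

The gap at 24 is the prepositional object of "argued", inside a relative clause.
The relative pronoun is "who" (word 12); it is bound by the head noun immediately before it.
Its filler is the head noun "editor", at word 11.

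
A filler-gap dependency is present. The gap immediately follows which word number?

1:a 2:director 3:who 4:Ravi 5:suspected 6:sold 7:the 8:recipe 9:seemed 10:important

5

The displaced element is "a director" (word 2).
It is linked across 1 clause boundary (Ø).
It functions as the subject of "sold", so the gap sits immediately after word 5 ("suspected").
Base order: Ravi suspected that a director sold the recipe.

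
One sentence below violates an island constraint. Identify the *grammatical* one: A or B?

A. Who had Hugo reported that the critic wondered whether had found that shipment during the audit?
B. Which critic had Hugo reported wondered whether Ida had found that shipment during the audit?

B

In A, the wh-phrase is extracted from inside a wh-island (introduced by "whether"), which blocks movement.
In B, the extraction path crosses only that-complement boundaries, which are transparent.
So B is grammatical.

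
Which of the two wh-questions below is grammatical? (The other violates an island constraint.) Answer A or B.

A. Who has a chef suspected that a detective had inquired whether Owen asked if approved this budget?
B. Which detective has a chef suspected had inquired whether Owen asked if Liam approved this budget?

In A, the wh-phrase is extracted from inside a wh-island (introduced by "whether"), which blocks movement.
In B, the extraction path crosses only that-complement boundaries, which are transparent.
So B is grammatical.

B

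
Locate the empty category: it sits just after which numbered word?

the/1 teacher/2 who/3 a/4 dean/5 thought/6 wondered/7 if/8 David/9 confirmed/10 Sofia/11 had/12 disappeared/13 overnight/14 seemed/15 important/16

6

The displaced element is "the teacher" (word 2).
It is linked across 1 clause boundary (Ø).
It functions as the subject of "wondered", so the gap sits immediately after word 6 ("thought").
Base order: A dean thought that the teacher wondered if David confirmed Sofia had disappeared overnight.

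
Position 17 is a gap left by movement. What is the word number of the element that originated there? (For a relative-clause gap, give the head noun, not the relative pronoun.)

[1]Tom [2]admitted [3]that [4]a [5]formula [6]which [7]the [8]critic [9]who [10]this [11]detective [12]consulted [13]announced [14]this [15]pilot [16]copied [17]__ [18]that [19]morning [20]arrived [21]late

5

The gap at 17 is the object of "copied", inside a relative clause.
The relative pronoun is "which" (word 6); it is bound by the head noun immediately before it.
Its filler is the head noun "formula", at word 5.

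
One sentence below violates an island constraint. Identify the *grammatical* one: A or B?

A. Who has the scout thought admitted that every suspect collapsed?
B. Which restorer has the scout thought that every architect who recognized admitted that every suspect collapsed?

In B, the wh-phrase is extracted from inside a complex-NP island (relative clause) (introduced by "who"), which blocks movement.
In A, the extraction path crosses only that-complement boundaries, which are transparent.
So A is grammatical.

A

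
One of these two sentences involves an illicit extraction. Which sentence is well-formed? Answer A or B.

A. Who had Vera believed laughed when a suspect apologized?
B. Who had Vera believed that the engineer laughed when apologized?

A

In B, the wh-phrase is extracted from inside an adjunct island (introduced by "when"), which blocks movement.
In A, the extraction path crosses only that-complement boundaries, which are transparent.
So A is grammatical.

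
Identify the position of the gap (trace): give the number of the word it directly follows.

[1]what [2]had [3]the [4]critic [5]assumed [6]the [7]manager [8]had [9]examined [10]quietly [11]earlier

9

The displaced element is "what" (word 1).
It is linked across 1 clause boundary (Ø).
It functions as the direct object of "examined", so the gap sits immediately after word 9 ("examined").
Base order: The critic had assumed the manager had examined what quietly earlier.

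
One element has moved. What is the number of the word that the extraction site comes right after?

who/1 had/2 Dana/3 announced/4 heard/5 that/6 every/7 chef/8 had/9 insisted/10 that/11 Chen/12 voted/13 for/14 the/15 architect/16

4

The displaced element is "who" (word 1).
It is linked across 1 clause boundary (Ø).
It functions as the subject of "heard", so the gap sits immediately after word 4 ("announced").
Base order: Dana had announced that who heard that every chef had insisted that Chen voted for the architect.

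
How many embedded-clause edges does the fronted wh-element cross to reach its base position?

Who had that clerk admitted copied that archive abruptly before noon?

"who" is extracted from the subject of "copied".
Boundaries crossed, outermost first: [Ø] — 1 in total.

1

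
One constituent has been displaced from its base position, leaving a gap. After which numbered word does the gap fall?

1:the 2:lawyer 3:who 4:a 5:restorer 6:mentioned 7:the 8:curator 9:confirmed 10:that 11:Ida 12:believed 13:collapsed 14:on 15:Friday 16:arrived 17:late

12

The displaced element is "the lawyer" (word 2).
It is linked across 3 clause boundaries (Ø → that → Ø).
It functions as the subject of "collapsed", so the gap sits immediately after word 12 ("believed").
Base order: A restorer mentioned the curator confirmed that Ida believed the lawyer collapsed on Friday.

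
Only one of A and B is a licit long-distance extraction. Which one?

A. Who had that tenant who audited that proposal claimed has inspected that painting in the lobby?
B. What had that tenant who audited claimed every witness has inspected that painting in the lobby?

In B, the wh-phrase is extracted from inside a complex-NP island (relative clause) (introduced by "who"), which blocks movement.
In A, the extraction path crosses only that-complement boundaries, which are transparent.
So A is grammatical.

A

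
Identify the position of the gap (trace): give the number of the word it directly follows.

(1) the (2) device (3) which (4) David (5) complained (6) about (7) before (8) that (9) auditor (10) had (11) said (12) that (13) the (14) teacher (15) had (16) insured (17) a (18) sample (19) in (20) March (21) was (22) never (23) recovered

6

The displaced element is "the device" (word 2).
It functions as the object of the preposition "about" of "complained", so the gap sits immediately after word 6 ("about").
Base order: David complained about the device before that auditor had said that the teacher had insured a sample in March.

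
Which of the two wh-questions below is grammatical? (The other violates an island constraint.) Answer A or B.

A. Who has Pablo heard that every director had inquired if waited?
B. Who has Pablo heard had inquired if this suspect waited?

B

In A, the wh-phrase is extracted from inside a wh-island (introduced by "if"), which blocks movement.
In B, the extraction path crosses only that-complement boundaries, which are transparent.
So B is grammatical.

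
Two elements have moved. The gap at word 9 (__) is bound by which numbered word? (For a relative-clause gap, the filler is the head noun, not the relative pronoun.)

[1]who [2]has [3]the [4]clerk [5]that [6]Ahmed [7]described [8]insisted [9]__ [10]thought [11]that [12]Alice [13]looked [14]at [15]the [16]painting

1

The marked gap is the subject of "thought".
Its filler is the fronted wh-phrase "who", at word 1.
(The other dependency links word 4 to a gap after word 7.)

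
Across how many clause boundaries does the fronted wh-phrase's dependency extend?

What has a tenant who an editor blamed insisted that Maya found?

"what" is extracted from the object of "found".
Boundaries crossed, outermost first: [that] — 1 in total.

1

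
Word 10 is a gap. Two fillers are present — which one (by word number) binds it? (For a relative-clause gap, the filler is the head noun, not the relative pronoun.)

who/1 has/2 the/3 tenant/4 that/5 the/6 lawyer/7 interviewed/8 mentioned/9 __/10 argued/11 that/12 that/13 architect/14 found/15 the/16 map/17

The marked gap is the subject of "argued".
Its filler is the fronted wh-phrase "who", at word 1.
(The other dependency links word 4 to a gap after word 8.)

1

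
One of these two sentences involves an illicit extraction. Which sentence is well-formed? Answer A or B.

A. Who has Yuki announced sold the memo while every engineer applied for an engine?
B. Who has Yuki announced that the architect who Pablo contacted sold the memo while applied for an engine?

A

In B, the wh-phrase is extracted from inside an adjunct island (introduced by "while"), which blocks movement.
In A, the extraction path crosses only that-complement boundaries, which are transparent.
So A is grammatical.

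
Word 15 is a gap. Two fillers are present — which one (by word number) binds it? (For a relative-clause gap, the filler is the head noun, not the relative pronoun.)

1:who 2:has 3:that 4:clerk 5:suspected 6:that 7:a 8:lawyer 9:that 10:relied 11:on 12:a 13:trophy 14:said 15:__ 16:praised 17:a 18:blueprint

The marked gap is the subject of "praised".
Its filler is the fronted wh-phrase "who", at word 1.
(The other dependency links word 8 to a gap after word 9.)

1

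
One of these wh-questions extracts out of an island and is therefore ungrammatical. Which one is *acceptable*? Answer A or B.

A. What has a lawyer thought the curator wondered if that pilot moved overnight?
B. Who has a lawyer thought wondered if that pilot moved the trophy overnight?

B

In A, the wh-phrase is extracted from inside a wh-island (introduced by "if"), which blocks movement.
In B, the extraction path crosses only that-complement boundaries, which are transparent.
So B is grammatical.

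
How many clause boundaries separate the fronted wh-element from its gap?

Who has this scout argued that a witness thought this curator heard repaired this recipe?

"who" is extracted from the subject of "repaired".
Boundaries crossed, outermost first: [that], [Ø], [Ø] — 3 in total.

3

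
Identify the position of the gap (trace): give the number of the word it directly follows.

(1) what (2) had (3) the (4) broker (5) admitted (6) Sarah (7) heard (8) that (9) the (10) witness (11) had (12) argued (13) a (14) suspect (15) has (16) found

16

The displaced element is "what" (word 1).
It is linked across 3 clause boundaries (Ø → that → Ø).
It functions as the direct object of "found", so the gap sits immediately after word 16 ("found").
Base order: The broker had admitted Sarah heard that the witness had argued a suspect has found what.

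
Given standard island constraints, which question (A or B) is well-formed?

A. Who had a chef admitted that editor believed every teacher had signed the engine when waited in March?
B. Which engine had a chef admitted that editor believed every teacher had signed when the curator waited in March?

B

In A, the wh-phrase is extracted from inside an adjunct island (introduced by "when"), which blocks movement.
In B, the extraction path crosses only that-complement boundaries, which are transparent.
So B is grammatical.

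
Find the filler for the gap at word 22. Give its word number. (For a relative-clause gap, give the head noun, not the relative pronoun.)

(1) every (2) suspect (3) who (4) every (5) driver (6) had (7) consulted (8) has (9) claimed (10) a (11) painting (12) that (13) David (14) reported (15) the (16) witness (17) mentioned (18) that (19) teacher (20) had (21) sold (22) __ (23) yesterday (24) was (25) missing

The gap at 22 is the object of "sold", inside a relative clause.
The relative pronoun is "that" (word 12); it is bound by the head noun immediately before it.
Its filler is the head noun "painting", at word 11.

11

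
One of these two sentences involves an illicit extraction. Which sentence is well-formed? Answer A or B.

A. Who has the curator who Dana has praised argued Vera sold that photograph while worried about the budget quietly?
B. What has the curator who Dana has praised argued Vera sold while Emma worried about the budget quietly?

In A, the wh-phrase is extracted from inside an adjunct island (introduced by "while"), which blocks movement.
In B, the extraction path crosses only that-complement boundaries, which are transparent.
So B is grammatical.

B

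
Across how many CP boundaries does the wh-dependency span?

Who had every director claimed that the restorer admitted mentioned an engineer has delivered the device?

"who" is extracted from the subject of "mentioned".
Boundaries crossed, outermost first: [that], [Ø] — 2 in total.

2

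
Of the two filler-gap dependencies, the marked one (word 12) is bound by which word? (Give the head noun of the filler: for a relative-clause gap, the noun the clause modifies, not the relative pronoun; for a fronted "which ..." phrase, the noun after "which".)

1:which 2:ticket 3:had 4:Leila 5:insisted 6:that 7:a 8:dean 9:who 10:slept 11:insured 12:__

The marked gap is the direct object of "insured".
Its filler is the fronted wh-phrase "which ticket", at word 2.
(The other dependency links word 8 to a gap after word 9.)

2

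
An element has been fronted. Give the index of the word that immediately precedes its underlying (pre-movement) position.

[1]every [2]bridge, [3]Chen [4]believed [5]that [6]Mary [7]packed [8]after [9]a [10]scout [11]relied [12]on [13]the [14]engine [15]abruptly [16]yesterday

7

The displaced element is "every bridge" (word 2).
It is linked across 1 clause boundary (that).
It functions as the direct object of "packed", so the gap sits immediately after word 7 ("packed").
Base order: Chen believed that Mary packed every bridge after a scout relied on the engine abruptly yesterday.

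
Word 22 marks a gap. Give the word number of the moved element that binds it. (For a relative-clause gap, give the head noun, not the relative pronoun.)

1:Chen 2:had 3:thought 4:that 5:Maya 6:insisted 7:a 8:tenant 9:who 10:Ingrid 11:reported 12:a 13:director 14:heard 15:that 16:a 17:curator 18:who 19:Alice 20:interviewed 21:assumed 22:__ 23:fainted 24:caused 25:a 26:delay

8

The gap at 22 is the subject of "fainted", inside a relative clause.
The relative pronoun is "who" (word 9); it is bound by the head noun immediately before it.
Its filler is the head noun "tenant", at word 8.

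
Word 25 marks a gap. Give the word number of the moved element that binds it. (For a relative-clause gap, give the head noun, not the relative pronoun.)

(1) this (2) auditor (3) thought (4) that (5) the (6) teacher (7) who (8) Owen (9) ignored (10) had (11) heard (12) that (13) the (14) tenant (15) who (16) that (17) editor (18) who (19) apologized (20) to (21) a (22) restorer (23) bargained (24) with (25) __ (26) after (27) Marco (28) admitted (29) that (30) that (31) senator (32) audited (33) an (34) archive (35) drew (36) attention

The gap at 25 is the prepositional object of "bargained", inside a relative clause.
The relative pronoun is "who" (word 15); it is bound by the head noun immediately before it.
Its filler is the head noun "tenant", at word 14.

14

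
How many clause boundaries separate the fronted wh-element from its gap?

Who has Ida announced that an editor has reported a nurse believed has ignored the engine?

"who" is extracted from the subject of "ignored".
Boundaries crossed, outermost first: [that], [Ø], [Ø] — 3 in total.

3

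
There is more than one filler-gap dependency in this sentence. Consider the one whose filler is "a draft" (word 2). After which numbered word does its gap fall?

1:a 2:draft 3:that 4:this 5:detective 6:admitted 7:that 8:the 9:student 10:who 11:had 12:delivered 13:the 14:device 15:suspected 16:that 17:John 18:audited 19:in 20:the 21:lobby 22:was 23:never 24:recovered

18

The displaced element is "a draft" (word 2).
It is linked across 2 clause boundaries (that → that).
It functions as the direct object of "audited", so the gap sits immediately after word 18 ("audited").
Base order: This detective admitted that the student who had delivered the device suspected that John audited a draft in the lobby.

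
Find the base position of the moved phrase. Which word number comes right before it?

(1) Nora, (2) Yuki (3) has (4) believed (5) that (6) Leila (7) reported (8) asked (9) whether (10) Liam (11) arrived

The displaced element is "Nora" (word 1).
It is linked across 2 clause boundaries (that → Ø).
It functions as the subject of "asked", so the gap sits immediately after word 7 ("reported").
Base order: Yuki has believed that Leila reported Nora asked whether Liam arrived.

7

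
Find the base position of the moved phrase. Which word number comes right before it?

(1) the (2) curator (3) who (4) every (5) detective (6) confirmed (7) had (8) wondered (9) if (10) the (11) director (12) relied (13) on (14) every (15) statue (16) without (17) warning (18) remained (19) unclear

The displaced element is "the curator" (word 2).
It is linked across 1 clause boundary (Ø).
It functions as the subject of "wondered", so the gap sits immediately after word 6 ("confirmed").
Base order: Every detective confirmed that the curator had wondered if the director relied on every statue without warning.

6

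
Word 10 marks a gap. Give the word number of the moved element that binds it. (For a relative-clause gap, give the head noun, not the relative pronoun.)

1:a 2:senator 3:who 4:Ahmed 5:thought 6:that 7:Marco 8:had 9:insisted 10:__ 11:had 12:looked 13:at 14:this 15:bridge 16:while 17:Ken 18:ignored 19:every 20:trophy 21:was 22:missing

The gap at 10 is the subject of "looked", inside a relative clause.
The relative pronoun is "who" (word 3); it is bound by the head noun immediately before it.
Its filler is the head noun "senator", at word 2.

2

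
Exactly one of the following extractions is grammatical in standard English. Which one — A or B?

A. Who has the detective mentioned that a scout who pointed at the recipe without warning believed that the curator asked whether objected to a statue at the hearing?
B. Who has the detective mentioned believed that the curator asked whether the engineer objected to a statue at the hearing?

B

In A, the wh-phrase is extracted from inside a wh-island (introduced by "whether"), which blocks movement.
In B, the extraction path crosses only that-complement boundaries, which are transparent.
So B is grammatical.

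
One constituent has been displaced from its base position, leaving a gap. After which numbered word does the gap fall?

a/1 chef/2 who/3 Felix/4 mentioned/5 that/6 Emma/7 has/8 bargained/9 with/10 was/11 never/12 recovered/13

The displaced element is "a chef" (word 2).
It is linked across 1 clause boundary (that).
It functions as the object of the preposition "with" of "bargained", so the gap sits immediately after word 10 ("with").
Base order: Felix mentioned that Emma has bargained with a chef.

10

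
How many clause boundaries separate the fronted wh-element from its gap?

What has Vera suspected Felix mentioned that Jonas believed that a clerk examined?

"what" is extracted from the object of "examined".
Boundaries crossed, outermost first: [Ø], [that], [that] — 3 in total.

3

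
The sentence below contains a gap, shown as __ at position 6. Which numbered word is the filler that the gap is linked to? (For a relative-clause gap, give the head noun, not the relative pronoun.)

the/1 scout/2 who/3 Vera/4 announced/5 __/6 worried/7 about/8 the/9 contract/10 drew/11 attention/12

2

The gap at 6 is the subject of "worried", inside a relative clause.
The relative pronoun is "who" (word 3); it is bound by the head noun immediately before it.
Its filler is the head noun "scout", at word 2.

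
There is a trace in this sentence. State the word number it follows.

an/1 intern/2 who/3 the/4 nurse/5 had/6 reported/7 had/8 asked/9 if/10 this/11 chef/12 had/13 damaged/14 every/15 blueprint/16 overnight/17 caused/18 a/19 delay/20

7

The displaced element is "an intern" (word 2).
It is linked across 1 clause boundary (Ø).
It functions as the subject of "asked", so the gap sits immediately after word 7 ("reported").
Base order: The nurse had reported an intern had asked if this chef had damaged every blueprint overnight.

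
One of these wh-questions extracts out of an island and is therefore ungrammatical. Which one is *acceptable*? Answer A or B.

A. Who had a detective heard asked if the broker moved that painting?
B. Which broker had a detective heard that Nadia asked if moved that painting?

In B, the wh-phrase is extracted from inside a wh-island (introduced by "if"), which blocks movement.
In A, the extraction path crosses only that-complement boundaries, which are transparent.
So A is grammatical.

A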